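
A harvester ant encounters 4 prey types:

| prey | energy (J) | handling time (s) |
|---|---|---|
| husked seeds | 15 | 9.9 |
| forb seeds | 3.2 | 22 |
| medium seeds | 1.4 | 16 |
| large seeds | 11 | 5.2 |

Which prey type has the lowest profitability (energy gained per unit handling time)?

medium seeds

In descending order of E/h:
large seeds: 11/5.2 = 2.12 J/s
husked seeds: 15/9.9 = 1.52 J/s
forb seeds: 3.2/22 = 0.145 J/s
medium seeds: 1.4/16 = 0.0875 J/s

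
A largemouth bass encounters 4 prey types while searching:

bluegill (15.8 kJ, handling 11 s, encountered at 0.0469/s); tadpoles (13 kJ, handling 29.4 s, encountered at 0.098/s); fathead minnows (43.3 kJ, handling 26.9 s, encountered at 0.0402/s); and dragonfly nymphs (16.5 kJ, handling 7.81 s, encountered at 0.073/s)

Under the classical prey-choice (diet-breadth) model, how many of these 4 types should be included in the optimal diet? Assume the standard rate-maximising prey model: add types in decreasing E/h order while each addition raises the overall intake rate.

Profitabilities (E/h, kJ/s): dragonfly nymphs 2.11, fathead minnows 1.61, bluegill 1.44, tadpoles 0.442. Add prey in this order while the next type's profitability exceeds the intake rate on those already taken.
Rate on top 1: 0.7671. fathead minnows: 1.61 > 0.7671 → include.
Rate on top 2: 1.111. bluegill: 1.44 > 1.111 → include.
Rate on top 3: 1.164. tadpoles: 0.442 < 1.164 → exclude; stop.
Optimal diet: dragonfly nymphs, fathead minnows, bluegill — 3 of 4 types.

3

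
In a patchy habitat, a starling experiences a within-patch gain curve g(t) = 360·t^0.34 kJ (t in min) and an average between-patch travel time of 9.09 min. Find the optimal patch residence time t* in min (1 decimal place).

4.7 min

Maximise g(t)/(T+t): set derivative to zero → g'(t)(T+t) = g(t).
g'(t) = 0.34·360·t^-0.66. Setting 0.34·360·t^-0.66 = 360·t^0.34/(9.09+t) gives 0.34(9.09+t) = t, so 0.66·t = 0.34×9.09.
t* = 0.34×9.09/0.66 = 4.683 min.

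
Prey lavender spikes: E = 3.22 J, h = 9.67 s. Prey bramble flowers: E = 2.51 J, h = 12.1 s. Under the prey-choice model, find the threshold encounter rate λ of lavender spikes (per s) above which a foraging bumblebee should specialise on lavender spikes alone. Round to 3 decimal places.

At the threshold, the rate on lavender spikes alone equals the profitability of bramble flowers: λ·3.22/(1 + λ·9.67) = 2.51/12.1 = 0.2074.
Rearranging, λ(3.22 − 0.2074×9.67) = 0.2074, so λ = 0.2074/1.214 = 0.1709 per s.

0.171 per s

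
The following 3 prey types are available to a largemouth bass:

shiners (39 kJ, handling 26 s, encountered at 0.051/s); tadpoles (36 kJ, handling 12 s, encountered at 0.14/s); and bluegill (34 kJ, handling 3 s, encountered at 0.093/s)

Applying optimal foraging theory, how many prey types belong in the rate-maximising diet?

Profitabilities (E/h, kJ/s): bluegill 11.3, tadpoles 3, shiners 1.5. Add prey in this order while the next type's profitability exceeds the intake rate on those already taken.
Rate on top 1: 2.472. tadpoles: 3 > 2.472 → include.
Rate on top 2: 2.772. shiners: 1.5 < 2.772 → exclude; stop.
Optimal diet: bluegill, tadpoles — 2 of 3 types.

2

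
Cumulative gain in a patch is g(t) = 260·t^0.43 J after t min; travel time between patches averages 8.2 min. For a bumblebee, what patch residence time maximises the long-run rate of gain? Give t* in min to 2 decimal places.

By the marginal value theorem, leave when the instantaneous gain rate g'(t) equals the habitat-wide average g(t)/(T + t).
g'(t) = 0.43·260·t^-0.57. Setting 0.43·260·t^-0.57 = 260·t^0.43/(8.2+t) gives 0.43(8.2+t) = t, so 0.57·t = 0.43×8.2.
t* = 0.43×8.2/0.57 = 6.186 min.

6.19 min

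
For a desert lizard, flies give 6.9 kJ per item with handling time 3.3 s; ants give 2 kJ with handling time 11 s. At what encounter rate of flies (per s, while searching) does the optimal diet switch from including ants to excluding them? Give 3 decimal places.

Drop ants once their profitability E₂/h₂ falls below the rate achievable on flies alone: E₂/h₂ = λE₁/(1 + λh₁).
Solve for λ: λE₁h₂ = E₂(1 + λh₁) → λ(E₁h₂ − E₂h₁) = E₂ → λ = E₂/(E₁h₂ − E₂h₁).
λ = 2/(6.9×11 − 2×3.3) = 2/69.3 = 0.02886 per s.

0.029 per s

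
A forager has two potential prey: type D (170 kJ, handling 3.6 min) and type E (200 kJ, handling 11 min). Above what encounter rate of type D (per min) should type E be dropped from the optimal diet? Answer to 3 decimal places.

0.174 per min

The zero-one rule: include type E iff E₂/h₂ > λE₁/(1+λh₁). Equality gives the switch point.
λE₁h₂ = E₂ + λE₂h₁ ⇒ λ = E₂/(E₁h₂ − E₂h₁) = 200/(1870 − 720) = 0.1739 per min.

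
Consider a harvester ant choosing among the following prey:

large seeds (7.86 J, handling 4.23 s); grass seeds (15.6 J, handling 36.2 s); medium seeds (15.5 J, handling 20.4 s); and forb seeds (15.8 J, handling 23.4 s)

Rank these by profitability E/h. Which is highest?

large seeds

Profitability E/h (J/s): large seeds = 7.86/4.23 = 1.86, grass seeds = 15.6/36.2 = 0.431, medium seeds = 15.5/20.4 = 0.76, forb seeds = 15.8/23.4 = 0.675.
Ranked: large seeds > medium seeds > forb seeds > grass seeds.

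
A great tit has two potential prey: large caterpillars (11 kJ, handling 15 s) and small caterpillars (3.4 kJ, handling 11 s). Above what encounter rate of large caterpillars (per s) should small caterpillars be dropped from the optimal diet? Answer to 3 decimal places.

At the threshold, the rate on large caterpillars alone equals the profitability of small caterpillars: λ·11/(1 + λ·15) = 3.4/11 = 0.3091.
Rearranging, λ(11 − 0.3091×15) = 0.3091, so λ = 0.3091/6.364 = 0.04857 per s.

0.049 per s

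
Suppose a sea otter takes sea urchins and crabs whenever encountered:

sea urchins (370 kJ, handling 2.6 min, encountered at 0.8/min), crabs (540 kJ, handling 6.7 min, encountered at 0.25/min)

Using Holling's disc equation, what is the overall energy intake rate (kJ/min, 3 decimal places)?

R = Σλ_iE_i / (1 + Σλ_ih_i)
Numerator: 0.8×370 + 0.25×540 = 431
Denominator: 1 + 0.8×2.6 + 0.25×6.7 = 4.755
R = 431/4.755 = 90.64 kJ/min

90.641 kJ/min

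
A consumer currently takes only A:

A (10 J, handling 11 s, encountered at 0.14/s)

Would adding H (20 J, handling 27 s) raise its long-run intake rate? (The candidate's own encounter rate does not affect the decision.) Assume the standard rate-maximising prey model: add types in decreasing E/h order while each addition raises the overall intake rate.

On A alone, R = ΣλE/(1+Σλh) = 1.4/2.54 = 0.5512 J/s.
H: E/h = 20/27 = 0.7407 J/s.
Since 0.7407 > R, including H increases the long-run rate.

Yes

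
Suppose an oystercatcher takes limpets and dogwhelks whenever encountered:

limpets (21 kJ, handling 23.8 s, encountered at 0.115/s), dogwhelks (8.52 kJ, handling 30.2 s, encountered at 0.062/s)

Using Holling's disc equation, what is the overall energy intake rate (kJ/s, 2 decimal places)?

0.52 kJ/s

Energy encountered per unit search time: 0.115×21 + 0.062×8.52 = 2.943 kJ/s.
Handling time per unit search time: 0.115×23.8 + 0.062×30.2 = 4.609.
Rate = 2.943/(1 + 4.609) = 0.5247 kJ/s.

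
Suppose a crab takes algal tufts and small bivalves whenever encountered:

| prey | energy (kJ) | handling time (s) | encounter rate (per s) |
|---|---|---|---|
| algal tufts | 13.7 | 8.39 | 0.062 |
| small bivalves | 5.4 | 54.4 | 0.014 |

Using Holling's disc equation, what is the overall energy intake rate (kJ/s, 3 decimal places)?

Energy encountered per unit search time: 0.062×13.7 + 0.014×5.4 = 0.925 kJ/s.
Handling time per unit search time: 0.062×8.39 + 0.014×54.4 = 1.282.
Rate = 0.925/(1 + 1.282) = 0.4054 kJ/s.

0.405 kJ/s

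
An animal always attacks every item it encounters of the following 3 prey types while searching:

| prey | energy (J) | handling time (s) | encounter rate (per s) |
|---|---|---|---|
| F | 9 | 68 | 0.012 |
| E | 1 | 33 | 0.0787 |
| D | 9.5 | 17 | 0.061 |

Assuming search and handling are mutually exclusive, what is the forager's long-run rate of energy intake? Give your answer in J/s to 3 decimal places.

0.141 J/s

Energy encountered per unit search time: 0.012×9 + 0.0787×1 + 0.061×9.5 = 0.7662 J/s.
Handling time per unit search time: 0.012×68 + 0.0787×33 + 0.061×17 = 4.45.
Rate = 0.7662/(1 + 4.45) = 0.1406 J/s.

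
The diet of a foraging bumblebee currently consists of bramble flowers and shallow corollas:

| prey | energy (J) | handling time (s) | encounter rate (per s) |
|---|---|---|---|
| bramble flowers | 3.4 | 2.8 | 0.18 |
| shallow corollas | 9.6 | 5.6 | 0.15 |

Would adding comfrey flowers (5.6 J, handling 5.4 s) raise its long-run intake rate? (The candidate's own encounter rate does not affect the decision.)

Yes

Intake rate on the current diet: R = (0.18×3.4 + 0.15×9.6) / (1 + 0.18×2.8 + 0.15×5.6) = 2.052/2.344 = 0.8754 J/s.
comfrey flowers: E/h = 5.6/5.4 = 1.037 J/s.
Since 1.037 > R, including comfrey flowers increases the long-run rate.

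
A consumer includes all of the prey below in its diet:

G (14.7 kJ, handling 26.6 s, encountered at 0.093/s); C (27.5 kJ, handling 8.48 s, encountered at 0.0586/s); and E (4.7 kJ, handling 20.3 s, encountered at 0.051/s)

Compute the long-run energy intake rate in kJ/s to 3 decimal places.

R = Σλ_iE_i / (1 + Σλ_ih_i)
Numerator: 0.093×14.7 + 0.0586×27.5 + 0.051×4.7 = 3.218
Denominator: 1 + 0.093×26.6 + 0.0586×8.48 + 0.051×20.3 = 5.006
R = 3.218/5.006 = 0.6429 kJ/s

0.643 kJ/s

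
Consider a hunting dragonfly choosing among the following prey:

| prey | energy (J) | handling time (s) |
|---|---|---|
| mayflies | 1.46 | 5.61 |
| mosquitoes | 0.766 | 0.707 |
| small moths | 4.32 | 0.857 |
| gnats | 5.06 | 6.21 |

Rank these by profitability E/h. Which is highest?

small moths

Profitability E/h (J/s): mayflies = 1.46/5.61 = 0.26, mosquitoes = 0.766/0.707 = 1.08, small moths = 4.32/0.857 = 5.04, gnats = 5.06/6.21 = 0.815.
Ranked: small moths > mosquitoes > gnats > mayflies.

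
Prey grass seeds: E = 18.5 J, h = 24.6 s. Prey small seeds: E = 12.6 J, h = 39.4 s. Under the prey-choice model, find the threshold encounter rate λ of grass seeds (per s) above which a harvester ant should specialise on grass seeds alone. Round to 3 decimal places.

Drop small seeds once their profitability E₂/h₂ falls below the rate achievable on grass seeds alone: E₂/h₂ = λE₁/(1 + λh₁).
Solve for λ: λE₁h₂ = E₂(1 + λh₁) → λ(E₁h₂ − E₂h₁) = E₂ → λ = E₂/(E₁h₂ − E₂h₁).
λ = 12.6/(18.5×39.4 − 12.6×24.6) = 12.6/418.9 = 0.03008 per s.

0.030 per s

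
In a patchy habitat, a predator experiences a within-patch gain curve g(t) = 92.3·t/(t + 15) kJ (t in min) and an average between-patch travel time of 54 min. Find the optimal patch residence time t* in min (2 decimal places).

Maximise g(t)/(T+t): set derivative to zero → g'(t)(T+t) = g(t).
g'(t) = 92.3·15/(t + 15)². Setting 92.3·15/(t+15)² = 92.3t/[(t+15)(54+t)] gives 15(54+t) = t(t+15), so t² = 15×54 = 810.
t* = √810 = 28.46 min.

28.46 min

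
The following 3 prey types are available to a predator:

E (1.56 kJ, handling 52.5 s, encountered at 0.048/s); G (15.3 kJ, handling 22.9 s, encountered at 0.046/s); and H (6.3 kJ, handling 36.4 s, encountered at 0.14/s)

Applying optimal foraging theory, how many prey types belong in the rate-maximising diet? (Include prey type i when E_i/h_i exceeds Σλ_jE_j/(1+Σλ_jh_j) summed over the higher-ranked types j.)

Rank by E/h (kJ/s): G 0.668, H 0.173, E 0.0297. Include each in turn until the next type's E/h falls below the running intake rate.
Rate on top 1: 0.3427. H: 0.173 < 0.3427 → exclude; stop.
Optimal diet: G — 1 of 3 types.

1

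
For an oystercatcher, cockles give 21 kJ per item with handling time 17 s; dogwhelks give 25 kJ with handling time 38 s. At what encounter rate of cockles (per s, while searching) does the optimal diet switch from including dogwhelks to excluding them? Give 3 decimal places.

At the threshold, the rate on cockles alone equals the profitability of dogwhelks: λ·21/(1 + λ·17) = 25/38 = 0.6579.
Rearranging, λ(21 − 0.6579×17) = 0.6579, so λ = 0.6579/9.816 = 0.06702 per s.

0.067 per s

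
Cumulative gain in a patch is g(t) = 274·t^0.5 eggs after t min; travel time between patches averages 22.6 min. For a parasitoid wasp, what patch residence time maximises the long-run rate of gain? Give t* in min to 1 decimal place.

22.6 min

Maximise g(t)/(T+t): set derivative to zero → g'(t)(T+t) = g(t).
g'(t) = 0.5·274·t^-0.5. Setting 0.5·274·t^-0.5 = 274·t^0.5/(22.6+t) gives 0.5(22.6+t) = t, so 0.50·t = 0.5×22.6.
t* = 0.5×22.6/0.50 = 22.6 min.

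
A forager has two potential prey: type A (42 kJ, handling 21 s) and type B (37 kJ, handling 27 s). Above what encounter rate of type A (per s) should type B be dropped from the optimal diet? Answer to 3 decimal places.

Drop type B once their profitability E₂/h₂ falls below the rate achievable on type A alone: E₂/h₂ = λE₁/(1 + λh₁).
Solve for λ: λE₁h₂ = E₂(1 + λh₁) → λ(E₁h₂ − E₂h₁) = E₂ → λ = E₂/(E₁h₂ − E₂h₁).
λ = 37/(42×27 − 37×21) = 37/357 = 0.1036 per s.

0.104 per s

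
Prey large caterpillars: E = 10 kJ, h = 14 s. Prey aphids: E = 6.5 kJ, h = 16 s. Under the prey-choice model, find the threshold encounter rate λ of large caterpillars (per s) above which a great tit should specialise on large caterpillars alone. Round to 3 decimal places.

Drop aphids once their profitability E₂/h₂ falls below the rate achievable on large caterpillars alone: E₂/h₂ = λE₁/(1 + λh₁).
Solve for λ: λE₁h₂ = E₂(1 + λh₁) → λ(E₁h₂ − E₂h₁) = E₂ → λ = E₂/(E₁h₂ − E₂h₁).
λ = 6.5/(10×16 − 6.5×14) = 6.5/69 = 0.0942 per s.

0.094 per s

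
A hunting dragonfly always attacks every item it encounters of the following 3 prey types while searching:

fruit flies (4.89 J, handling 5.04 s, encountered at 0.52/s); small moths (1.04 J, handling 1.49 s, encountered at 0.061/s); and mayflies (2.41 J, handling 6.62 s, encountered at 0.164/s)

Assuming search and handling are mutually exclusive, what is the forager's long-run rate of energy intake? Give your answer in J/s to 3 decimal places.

R = Σλ_iE_i / (1 + Σλ_ih_i)
Numerator: 0.52×4.89 + 0.061×1.04 + 0.164×2.41 = 3.001
Denominator: 1 + 0.52×5.04 + 0.061×1.49 + 0.164×6.62 = 4.797
R = 3.001/4.797 = 0.6257 J/s

0.626 J/s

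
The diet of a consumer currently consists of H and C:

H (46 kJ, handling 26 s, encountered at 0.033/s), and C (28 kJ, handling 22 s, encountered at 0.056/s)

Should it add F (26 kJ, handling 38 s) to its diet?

No

Intake rate on the current diet: R = (0.033×46 + 0.056×28) / (1 + 0.033×26 + 0.056×22) = 3.086/3.09 = 0.9987 kJ/s.
Profitability of F: 26/38 = 0.6842 kJ/s.
Since 0.6842 < R, time spent handling F is better spent searching.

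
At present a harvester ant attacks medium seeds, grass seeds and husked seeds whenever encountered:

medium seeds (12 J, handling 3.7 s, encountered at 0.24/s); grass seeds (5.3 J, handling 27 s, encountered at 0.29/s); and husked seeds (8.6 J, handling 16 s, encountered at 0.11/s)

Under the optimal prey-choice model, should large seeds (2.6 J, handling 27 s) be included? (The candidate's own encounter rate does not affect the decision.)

No

Intake rate on the current diet: R = (0.24×12 + 0.29×5.3 + 0.11×8.6) / (1 + 0.24×3.7 + 0.29×27 + 0.11×16) = 5.363/11.48 = 0.4672 J/s.
Profitability of large seeds: 2.6/27 = 0.0963 J/s.
0.0963 < 0.4672, so adding large seeds would lower the average — exclude it.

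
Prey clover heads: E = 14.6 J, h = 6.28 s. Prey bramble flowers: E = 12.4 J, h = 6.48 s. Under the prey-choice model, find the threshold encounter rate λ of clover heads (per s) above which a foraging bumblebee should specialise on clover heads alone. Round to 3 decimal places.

0.741 per s

The zero-one rule: include bramble flowers iff E₂/h₂ > λE₁/(1+λh₁). Equality gives the switch point.
λE₁h₂ = E₂ + λE₂h₁ ⇒ λ = E₂/(E₁h₂ − E₂h₁) = 12.4/(94.61 − 77.87) = 0.7409 per s.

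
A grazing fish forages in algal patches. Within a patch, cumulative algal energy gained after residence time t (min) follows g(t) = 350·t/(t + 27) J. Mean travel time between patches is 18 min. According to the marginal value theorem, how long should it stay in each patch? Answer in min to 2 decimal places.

22.05 min

Optimal t* satisfies g'(t*) = g(t*)/(T + t*).
g'(t) = 350·27/(t + 27)². Setting 350·27/(t+27)² = 350t/[(t+27)(18+t)] gives 27(18+t) = t(t+27), so t² = 27×18 = 486.
t* = √486 = 22.05 min.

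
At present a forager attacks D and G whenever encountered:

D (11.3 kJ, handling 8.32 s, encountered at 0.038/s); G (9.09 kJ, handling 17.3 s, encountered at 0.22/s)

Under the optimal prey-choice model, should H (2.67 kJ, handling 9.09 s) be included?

Current rate: (0.038×11.3 + 0.22×9.09)/(1 + 0.038×8.32 + 0.22×17.3) = 0.4743 kJ/s.
Profitability of H: 2.67/9.09 = 0.2937 kJ/s.
Since 0.2937 < R, time spent handling H is better spent searching.

No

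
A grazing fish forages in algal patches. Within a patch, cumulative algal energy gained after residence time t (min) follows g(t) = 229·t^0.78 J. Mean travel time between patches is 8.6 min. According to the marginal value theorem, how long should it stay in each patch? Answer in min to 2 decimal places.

30.49 min

Maximise g(t)/(T+t): set derivative to zero → g'(t)(T+t) = g(t).
g'(t) = 0.78·229·t^-0.22. Setting 0.78·229·t^-0.22 = 229·t^0.78/(8.6+t) gives 0.78(8.6+t) = t, so 0.22·t = 0.78×8.6.
t* = 0.78×8.6/0.22 = 30.49 min.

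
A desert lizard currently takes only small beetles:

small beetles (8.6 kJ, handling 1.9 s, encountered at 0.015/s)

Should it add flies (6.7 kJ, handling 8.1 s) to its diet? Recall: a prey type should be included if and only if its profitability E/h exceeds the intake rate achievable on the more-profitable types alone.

On small beetles alone, R = ΣλE/(1+Σλh) = 0.129/1.028 = 0.1254 kJ/s.
flies: E/h = 6.7/8.1 = 0.8272 kJ/s.
0.8272 > 0.1254, so adding flies raises the average — include it.

Yes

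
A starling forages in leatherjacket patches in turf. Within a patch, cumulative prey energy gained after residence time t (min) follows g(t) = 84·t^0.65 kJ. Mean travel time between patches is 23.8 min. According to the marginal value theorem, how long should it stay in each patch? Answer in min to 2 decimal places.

44.20 min

Optimal t* satisfies g'(t*) = g(t*)/(T + t*).
g'(t) = 0.65·84·t^-0.35. Setting 0.65·84·t^-0.35 = 84·t^0.65/(23.8+t) gives 0.65(23.8+t) = t, so 0.35·t = 0.65×23.8.
t* = 0.65×23.8/0.35 = 44.2 min.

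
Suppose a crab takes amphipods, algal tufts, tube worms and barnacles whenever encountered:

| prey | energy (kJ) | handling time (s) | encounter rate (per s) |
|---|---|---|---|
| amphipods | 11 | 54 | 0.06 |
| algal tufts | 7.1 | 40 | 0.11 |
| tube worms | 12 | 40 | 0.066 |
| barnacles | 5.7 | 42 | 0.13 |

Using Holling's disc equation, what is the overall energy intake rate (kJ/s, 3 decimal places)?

Energy encountered per unit search time: 0.06×11 + 0.11×7.1 + 0.066×12 + 0.13×5.7 = 2.974 kJ/s.
Handling time per unit search time: 0.06×54 + 0.11×40 + 0.066×40 + 0.13×42 = 15.74.
Rate = 2.974/(1 + 15.74) = 0.1777 kJ/s.

0.178 kJ/s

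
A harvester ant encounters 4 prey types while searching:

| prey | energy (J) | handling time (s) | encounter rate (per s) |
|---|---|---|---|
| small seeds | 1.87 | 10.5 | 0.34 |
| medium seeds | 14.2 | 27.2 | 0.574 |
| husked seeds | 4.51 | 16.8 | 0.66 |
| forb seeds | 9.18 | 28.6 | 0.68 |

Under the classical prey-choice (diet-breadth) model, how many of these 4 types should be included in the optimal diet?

1

E/h in descending order: medium seeds 0.522, forb seeds 0.321, husked seeds 0.268, small seeds 0.178 J/s. The optimal diet is the largest prefix of this list for which every included type satisfies E_i/h_i > R on the types above it.
Rate on top 1: 0.4906. forb seeds: 0.321 < 0.4906 → exclude; stop.
Optimal diet: medium seeds — 1 of 4 types.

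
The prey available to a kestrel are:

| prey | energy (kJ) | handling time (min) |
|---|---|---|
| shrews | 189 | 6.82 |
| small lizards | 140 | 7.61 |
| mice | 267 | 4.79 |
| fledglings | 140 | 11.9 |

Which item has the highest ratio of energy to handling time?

mice

In descending order of E/h:
mice: 267/4.79 = 55.7 kJ/min
shrews: 189/6.82 = 27.7 kJ/min
small lizards: 140/7.61 = 18.4 kJ/min
fledglings: 140/11.9 = 11.8 kJ/min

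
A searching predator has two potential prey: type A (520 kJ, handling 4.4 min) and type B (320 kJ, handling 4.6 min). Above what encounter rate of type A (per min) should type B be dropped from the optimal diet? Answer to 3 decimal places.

0.325 per min

At the threshold, the rate on type A alone equals the profitability of type B: λ·520/(1 + λ·4.4) = 320/4.6 = 69.57.
Rearranging, λ(520 − 69.57×4.4) = 69.57, so λ = 69.57/213.9 = 0.3252 per min.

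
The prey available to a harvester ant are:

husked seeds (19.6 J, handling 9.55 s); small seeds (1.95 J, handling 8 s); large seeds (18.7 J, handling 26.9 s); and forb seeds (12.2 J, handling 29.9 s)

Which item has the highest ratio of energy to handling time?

Profitability E/h (J/s): husked seeds = 19.6/9.55 = 2.05, small seeds = 1.95/8 = 0.244, large seeds = 18.7/26.9 = 0.695, forb seeds = 12.2/29.9 = 0.408.
Ranked: husked seeds > large seeds > forb seeds > small seeds.

husked seeds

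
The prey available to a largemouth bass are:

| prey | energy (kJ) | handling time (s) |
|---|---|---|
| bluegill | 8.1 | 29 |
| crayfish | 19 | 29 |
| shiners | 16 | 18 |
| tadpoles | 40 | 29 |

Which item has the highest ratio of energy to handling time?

In descending order of E/h:
tadpoles: 40/29 = 1.38 kJ/s
shiners: 16/18 = 0.889 kJ/s
crayfish: 19/29 = 0.655 kJ/s
bluegill: 8.1/29 = 0.279 kJ/s

tadpoles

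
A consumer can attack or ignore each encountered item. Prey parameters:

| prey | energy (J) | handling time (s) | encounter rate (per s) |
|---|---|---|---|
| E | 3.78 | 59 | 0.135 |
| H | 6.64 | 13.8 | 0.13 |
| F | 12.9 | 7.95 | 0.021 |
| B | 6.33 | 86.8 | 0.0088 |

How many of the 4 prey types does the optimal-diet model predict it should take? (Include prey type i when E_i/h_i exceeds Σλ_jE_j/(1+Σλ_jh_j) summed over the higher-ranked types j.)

2

E/h in descending order: F 1.62, H 0.481, B 0.0729, E 0.0641 J/s. The optimal diet is the largest prefix of this list for which every included type satisfies E_i/h_i > R on the types above it.
Rate on top 1: 0.2321. H: 0.481 > 0.2321 → include.
Rate on top 2: 0.383. B: 0.0729 < 0.383 → exclude; stop.
Optimal diet: F, H — 2 of 4 types.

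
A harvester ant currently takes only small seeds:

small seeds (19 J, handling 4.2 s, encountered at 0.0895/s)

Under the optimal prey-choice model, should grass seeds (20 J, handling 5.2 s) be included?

Yes

Intake rate on the current diet: R = (0.0895×19) / (1 + 0.0895×4.2) = 1.7/1.376 = 1.236 J/s.
grass seeds: E/h = 20/5.2 = 3.846 J/s.
3.846 > 1.236, so adding grass seeds raises the average — include it.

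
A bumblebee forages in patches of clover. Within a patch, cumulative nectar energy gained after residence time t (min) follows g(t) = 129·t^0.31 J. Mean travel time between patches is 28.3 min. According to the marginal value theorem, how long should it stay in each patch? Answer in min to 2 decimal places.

By the marginal value theorem, leave when the instantaneous gain rate g'(t) equals the habitat-wide average g(t)/(T + t).
g'(t) = 0.31·129·t^-0.69. Setting 0.31·129·t^-0.69 = 129·t^0.31/(28.3+t) gives 0.31(28.3+t) = t, so 0.69·t = 0.31×28.3.
t* = 0.31×28.3/0.69 = 12.71 min.

12.71 min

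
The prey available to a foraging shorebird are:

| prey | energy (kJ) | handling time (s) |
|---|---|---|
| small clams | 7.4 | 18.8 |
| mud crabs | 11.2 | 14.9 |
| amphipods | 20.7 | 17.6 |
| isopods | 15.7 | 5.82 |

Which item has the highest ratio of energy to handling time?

isopods

Profitability E/h (kJ/s): small clams = 7.4/18.8 = 0.394, mud crabs = 11.2/14.9 = 0.752, amphipods = 20.7/17.6 = 1.18, isopods = 15.7/5.82 = 2.7.
Ranked: isopods > amphipods > mud crabs > small clams.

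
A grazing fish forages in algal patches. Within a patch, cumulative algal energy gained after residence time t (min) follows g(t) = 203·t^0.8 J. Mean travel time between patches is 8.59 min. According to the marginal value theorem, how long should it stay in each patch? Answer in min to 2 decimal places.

34.36 min

Maximise g(t)/(T+t): set derivative to zero → g'(t)(T+t) = g(t).
g'(t) = 0.8·203·t^-0.2. Setting 0.8·203·t^-0.2 = 203·t^0.8/(8.59+t) gives 0.8(8.59+t) = t, so 0.20·t = 0.8×8.59.
t* = 0.8×8.59/0.20 = 34.36 min.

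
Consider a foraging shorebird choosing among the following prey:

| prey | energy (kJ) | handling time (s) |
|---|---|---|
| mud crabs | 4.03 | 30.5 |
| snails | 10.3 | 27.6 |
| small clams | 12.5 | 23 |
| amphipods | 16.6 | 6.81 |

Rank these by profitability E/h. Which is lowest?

Profitability E/h (kJ/s): mud crabs = 4.03/30.5 = 0.132, snails = 10.3/27.6 = 0.373, small clams = 12.5/23 = 0.543, amphipods = 16.6/6.81 = 2.44.
Ranked: amphipods > small clams > snails > mud crabs.

mud crabs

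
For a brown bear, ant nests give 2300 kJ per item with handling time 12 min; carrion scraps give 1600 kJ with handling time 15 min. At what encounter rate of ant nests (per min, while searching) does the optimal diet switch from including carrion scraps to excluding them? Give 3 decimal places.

0.105 per min

The zero-one rule: include carrion scraps iff E₂/h₂ > λE₁/(1+λh₁). Equality gives the switch point.
λE₁h₂ = E₂ + λE₂h₁ ⇒ λ = E₂/(E₁h₂ − E₂h₁) = 1600/(3.45e+04 − 1.92e+04) = 0.1046 per min.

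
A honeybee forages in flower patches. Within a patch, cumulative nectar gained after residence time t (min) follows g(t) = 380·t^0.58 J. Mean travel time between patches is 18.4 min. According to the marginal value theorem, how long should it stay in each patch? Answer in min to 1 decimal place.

25.4 min

By the marginal value theorem, leave when the instantaneous gain rate g'(t) equals the habitat-wide average g(t)/(T + t).
g'(t) = 0.58·380·t^-0.42. Setting 0.58·380·t^-0.42 = 380·t^0.58/(18.4+t) gives 0.58(18.4+t) = t, so 0.42·t = 0.58×18.4.
t* = 0.58×18.4/0.42 = 25.41 min.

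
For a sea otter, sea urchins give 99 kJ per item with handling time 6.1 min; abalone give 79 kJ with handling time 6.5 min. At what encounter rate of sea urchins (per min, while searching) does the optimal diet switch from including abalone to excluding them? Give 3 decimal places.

0.489 per min

At the threshold, the rate on sea urchins alone equals the profitability of abalone: λ·99/(1 + λ·6.1) = 79/6.5 = 12.15.
Rearranging, λ(99 − 12.15×6.1) = 12.15, so λ = 12.15/24.86 = 0.4889 per min.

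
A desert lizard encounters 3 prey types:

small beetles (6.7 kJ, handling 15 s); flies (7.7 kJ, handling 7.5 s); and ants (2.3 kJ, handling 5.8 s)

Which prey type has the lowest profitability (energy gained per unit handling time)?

In descending order of E/h:
flies: 7.7/7.5 = 1.03 kJ/s
small beetles: 6.7/15 = 0.447 kJ/s
ants: 2.3/5.8 = 0.397 kJ/s

ants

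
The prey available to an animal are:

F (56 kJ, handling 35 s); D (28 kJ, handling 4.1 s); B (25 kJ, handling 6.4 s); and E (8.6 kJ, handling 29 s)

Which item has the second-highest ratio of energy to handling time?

B

In descending order of E/h:
D: 28/4.1 = 6.83 kJ/s
B: 25/6.4 = 3.91 kJ/s
F: 56/35 = 1.6 kJ/s
E: 8.6/29 = 0.297 kJ/s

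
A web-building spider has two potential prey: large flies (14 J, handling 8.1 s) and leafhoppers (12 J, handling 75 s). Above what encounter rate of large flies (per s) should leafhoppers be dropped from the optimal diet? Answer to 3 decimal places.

0.013 per s

The zero-one rule: include leafhoppers iff E₂/h₂ > λE₁/(1+λh₁). Equality gives the switch point.
λE₁h₂ = E₂ + λE₂h₁ ⇒ λ = E₂/(E₁h₂ − E₂h₁) = 12/(1050 − 97.2) = 0.01259 per s.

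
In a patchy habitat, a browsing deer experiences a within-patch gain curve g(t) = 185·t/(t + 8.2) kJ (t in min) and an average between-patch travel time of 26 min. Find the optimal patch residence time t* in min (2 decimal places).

14.60 min

Optimal t* satisfies g'(t*) = g(t*)/(T + t*).
g'(t) = 185·8.2/(t + 8.2)². Setting 185·8.2/(t+8.2)² = 185t/[(t+8.2)(26+t)] gives 8.2(26+t) = t(t+8.2), so t² = 8.2×26 = 213.2.
t* = √213.2 = 14.6 min.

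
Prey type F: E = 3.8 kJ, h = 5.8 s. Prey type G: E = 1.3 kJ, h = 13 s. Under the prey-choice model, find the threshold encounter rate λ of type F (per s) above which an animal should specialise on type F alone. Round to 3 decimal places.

0.031 per s

Drop type G once their profitability E₂/h₂ falls below the rate achievable on type F alone: E₂/h₂ = λE₁/(1 + λh₁).
Solve for λ: λE₁h₂ = E₂(1 + λh₁) → λ(E₁h₂ − E₂h₁) = E₂ → λ = E₂/(E₁h₂ − E₂h₁).
λ = 1.3/(3.8×13 − 1.3×5.8) = 1.3/41.86 = 0.03106 per s.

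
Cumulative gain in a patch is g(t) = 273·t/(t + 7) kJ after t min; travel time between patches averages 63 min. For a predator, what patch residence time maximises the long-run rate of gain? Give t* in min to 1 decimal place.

21.0 min

By the marginal value theorem, leave when the instantaneous gain rate g'(t) equals the habitat-wide average g(t)/(T + t).
g'(t) = 273·7/(t + 7)². Setting 273·7/(t+7)² = 273t/[(t+7)(63+t)] gives 7(63+t) = t(t+7), so t² = 7×63 = 441.
t* = √441 = 21 min.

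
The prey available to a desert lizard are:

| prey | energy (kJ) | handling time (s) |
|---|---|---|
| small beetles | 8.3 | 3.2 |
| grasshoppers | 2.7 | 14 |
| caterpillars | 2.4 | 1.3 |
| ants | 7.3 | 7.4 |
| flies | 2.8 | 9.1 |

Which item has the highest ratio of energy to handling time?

small beetles

Profitability E/h (kJ/s): small beetles = 8.3/3.2 = 2.59, grasshoppers = 2.7/14 = 0.193, caterpillars = 2.4/1.3 = 1.85, ants = 7.3/7.4 = 0.986, flies = 2.8/9.1 = 0.308.
Ranked: small beetles > caterpillars > ants > flies > grasshoppers.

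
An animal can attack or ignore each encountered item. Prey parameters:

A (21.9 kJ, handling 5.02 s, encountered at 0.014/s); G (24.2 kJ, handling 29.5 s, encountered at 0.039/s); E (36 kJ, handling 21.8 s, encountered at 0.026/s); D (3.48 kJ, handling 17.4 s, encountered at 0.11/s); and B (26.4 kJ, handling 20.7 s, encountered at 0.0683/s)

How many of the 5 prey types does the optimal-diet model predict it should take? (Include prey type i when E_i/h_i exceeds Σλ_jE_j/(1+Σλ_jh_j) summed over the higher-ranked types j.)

3

E/h in descending order: A 4.36, E 1.65, B 1.28, G 0.82, D 0.2 kJ/s. The optimal diet is the largest prefix of this list for which every included type satisfies E_i/h_i > R on the types above it.
Rate on top 1: 0.2865. E: 1.65 > 0.2865 → include.
Rate on top 2: 0.759. B: 1.28 > 0.759 → include.
Rate on top 3: 0.9983. G: 0.82 < 0.9983 → exclude; stop.
Optimal diet: A, E, B — 3 of 5 types.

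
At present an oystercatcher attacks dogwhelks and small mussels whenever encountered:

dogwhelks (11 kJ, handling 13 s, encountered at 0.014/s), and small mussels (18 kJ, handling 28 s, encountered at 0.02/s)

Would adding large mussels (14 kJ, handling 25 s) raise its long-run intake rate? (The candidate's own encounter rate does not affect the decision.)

Yes

On dogwhelks and small mussels alone, R = ΣλE/(1+Σλh) = 0.514/1.742 = 0.2951 kJ/s.
Profitability of large mussels: 14/25 = 0.56 kJ/s.
0.56 > 0.2951, so adding large mussels raises the average — include it.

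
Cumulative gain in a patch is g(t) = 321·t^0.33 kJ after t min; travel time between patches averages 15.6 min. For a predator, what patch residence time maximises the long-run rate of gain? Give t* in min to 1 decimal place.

Maximise g(t)/(T+t): set derivative to zero → g'(t)(T+t) = g(t).
g'(t) = 0.33·321·t^-0.67. Setting 0.33·321·t^-0.67 = 321·t^0.33/(15.6+t) gives 0.33(15.6+t) = t, so 0.67·t = 0.33×15.6.
t* = 0.33×15.6/0.67 = 7.684 min.

7.7 min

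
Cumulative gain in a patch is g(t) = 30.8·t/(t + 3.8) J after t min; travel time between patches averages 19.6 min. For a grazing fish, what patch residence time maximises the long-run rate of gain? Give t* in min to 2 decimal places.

8.63 min

By the marginal value theorem, leave when the instantaneous gain rate g'(t) equals the habitat-wide average g(t)/(T + t).
g'(t) = 30.8·3.8/(t + 3.8)². Setting 30.8·3.8/(t+3.8)² = 30.8t/[(t+3.8)(19.6+t)] gives 3.8(19.6+t) = t(t+3.8), so t² = 3.8×19.6 = 74.48.
t* = √74.48 = 8.63 min.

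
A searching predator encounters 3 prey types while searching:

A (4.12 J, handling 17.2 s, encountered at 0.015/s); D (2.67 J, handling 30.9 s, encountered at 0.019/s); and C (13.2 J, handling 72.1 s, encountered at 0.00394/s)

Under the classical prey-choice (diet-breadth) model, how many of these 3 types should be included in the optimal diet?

3

Profitabilities (E/h, J/s): A 0.24, C 0.183, D 0.0864. Add prey in this order while the next type's profitability exceeds the intake rate on those already taken.
Rate on top 1: 0.04913. C: 0.183 > 0.04913 → include.
Rate on top 2: 0.0738. D: 0.0864 > 0.0738 → include.
Optimal diet: A, C, D — 3 of 3 types.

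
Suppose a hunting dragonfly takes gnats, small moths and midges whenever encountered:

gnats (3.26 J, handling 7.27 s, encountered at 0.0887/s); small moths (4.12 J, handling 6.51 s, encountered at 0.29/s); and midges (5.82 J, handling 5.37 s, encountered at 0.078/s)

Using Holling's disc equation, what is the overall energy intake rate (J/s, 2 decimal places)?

0.49 J/s

Energy encountered per unit search time: 0.0887×3.26 + 0.29×4.12 + 0.078×5.82 = 1.938 J/s.
Handling time per unit search time: 0.0887×7.27 + 0.29×6.51 + 0.078×5.37 = 2.952.
Rate = 1.938/(1 + 2.952) = 0.4904 J/s.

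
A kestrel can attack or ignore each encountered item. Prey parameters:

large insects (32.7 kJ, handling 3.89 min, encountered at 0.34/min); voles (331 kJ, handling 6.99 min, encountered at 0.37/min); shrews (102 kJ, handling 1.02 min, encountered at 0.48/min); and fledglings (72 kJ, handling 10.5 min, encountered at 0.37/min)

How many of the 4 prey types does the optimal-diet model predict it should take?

2

Rank by E/h (kJ/min): shrews 100, voles 47.4, large insects 8.41, fledglings 6.86. Include each in turn until the next type's E/h falls below the running intake rate.
Rate on top 1: 32.87. voles: 47.4 > 32.87 → include.
Rate on top 2: 42.06. large insects: 8.41 < 42.06 → exclude; stop.
Optimal diet: shrews, voles — 2 of 4 types.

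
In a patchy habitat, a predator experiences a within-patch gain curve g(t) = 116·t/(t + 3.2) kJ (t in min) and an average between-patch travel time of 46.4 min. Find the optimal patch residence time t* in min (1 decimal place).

Maximise g(t)/(T+t): set derivative to zero → g'(t)(T+t) = g(t).
g'(t) = 116·3.2/(t + 3.2)². Setting 116·3.2/(t+3.2)² = 116t/[(t+3.2)(46.4+t)] gives 3.2(46.4+t) = t(t+3.2), so t² = 3.2×46.4 = 148.5.
t* = √148.5 = 12.19 min.

12.2 min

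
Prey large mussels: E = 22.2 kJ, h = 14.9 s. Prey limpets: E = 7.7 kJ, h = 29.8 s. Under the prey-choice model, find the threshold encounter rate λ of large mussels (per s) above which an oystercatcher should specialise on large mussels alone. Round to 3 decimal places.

0.014 per s

The zero-one rule: include limpets iff E₂/h₂ > λE₁/(1+λh₁). Equality gives the switch point.
λE₁h₂ = E₂ + λE₂h₁ ⇒ λ = E₂/(E₁h₂ − E₂h₁) = 7.7/(661.6 − 114.7) = 0.01408 per s.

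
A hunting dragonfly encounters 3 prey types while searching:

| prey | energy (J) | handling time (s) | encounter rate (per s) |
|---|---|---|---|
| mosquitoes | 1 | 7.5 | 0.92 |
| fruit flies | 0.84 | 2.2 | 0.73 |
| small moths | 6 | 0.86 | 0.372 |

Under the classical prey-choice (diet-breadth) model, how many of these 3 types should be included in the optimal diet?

E/h in descending order: small moths 6.98, fruit flies 0.382, mosquitoes 0.133 J/s. The optimal diet is the largest prefix of this list for which every included type satisfies E_i/h_i > R on the types above it.
Rate on top 1: 1.691. fruit flies: 0.382 < 1.691 → exclude; stop.
Optimal diet: small moths — 1 of 3 types.

1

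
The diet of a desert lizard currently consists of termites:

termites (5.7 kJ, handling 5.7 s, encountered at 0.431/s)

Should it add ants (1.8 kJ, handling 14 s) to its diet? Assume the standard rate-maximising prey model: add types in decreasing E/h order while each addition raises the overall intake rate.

On termites alone, R = ΣλE/(1+Σλh) = 2.457/3.457 = 0.7107 kJ/s.
ants: E/h = 1.8/14 = 0.1286 kJ/s.
Since 0.1286 < R, time spent handling ants is better spent searching.

No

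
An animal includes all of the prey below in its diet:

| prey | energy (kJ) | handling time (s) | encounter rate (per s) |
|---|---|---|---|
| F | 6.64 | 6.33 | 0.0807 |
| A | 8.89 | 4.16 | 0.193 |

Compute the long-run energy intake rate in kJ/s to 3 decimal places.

R = (0.0807×6.64 + 0.193×8.89) / (1 + 0.0807×6.33 + 0.193×4.16) = 2.252/2.314 = 0.9732 kJ/s.

0.973 kJ/s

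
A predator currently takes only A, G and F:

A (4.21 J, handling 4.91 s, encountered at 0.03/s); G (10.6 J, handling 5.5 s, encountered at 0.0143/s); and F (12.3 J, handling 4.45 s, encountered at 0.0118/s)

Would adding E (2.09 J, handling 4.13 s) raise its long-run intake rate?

Yes

On A, G and F alone, R = ΣλE/(1+Σλh) = 0.423/1.278 = 0.3309 J/s.
Profitability of E: 2.09/4.13 = 0.5061 J/s.
0.5061 > 0.3309, so adding E raises the average — include it.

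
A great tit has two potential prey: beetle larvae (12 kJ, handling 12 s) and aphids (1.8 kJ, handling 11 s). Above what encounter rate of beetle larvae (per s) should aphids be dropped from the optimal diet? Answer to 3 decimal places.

Drop aphids once their profitability E₂/h₂ falls below the rate achievable on beetle larvae alone: E₂/h₂ = λE₁/(1 + λh₁).
Solve for λ: λE₁h₂ = E₂(1 + λh₁) → λ(E₁h₂ − E₂h₁) = E₂ → λ = E₂/(E₁h₂ − E₂h₁).
λ = 1.8/(12×11 − 1.8×12) = 1.8/110.4 = 0.0163 per s.

0.016 per s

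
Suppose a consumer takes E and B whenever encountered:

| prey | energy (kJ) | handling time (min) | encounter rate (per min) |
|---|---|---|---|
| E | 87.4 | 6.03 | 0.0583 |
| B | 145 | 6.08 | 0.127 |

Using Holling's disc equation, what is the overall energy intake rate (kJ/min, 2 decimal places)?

11.07 kJ/min

Energy encountered per unit search time: 0.0583×87.4 + 0.127×145 = 23.51 kJ/min.
Handling time per unit search time: 0.0583×6.03 + 0.127×6.08 = 1.124.
Rate = 23.51/(1 + 1.124) = 11.07 kJ/min.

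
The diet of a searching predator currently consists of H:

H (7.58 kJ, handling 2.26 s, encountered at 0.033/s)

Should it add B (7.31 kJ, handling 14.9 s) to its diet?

Intake rate on the current diet: R = (0.033×7.58) / (1 + 0.033×2.26) = 0.2501/1.075 = 0.2328 kJ/s.
B: E/h = 7.31/14.9 = 0.4906 kJ/s.
0.4906 > 0.2328, so adding B raises the average — include it.

Yes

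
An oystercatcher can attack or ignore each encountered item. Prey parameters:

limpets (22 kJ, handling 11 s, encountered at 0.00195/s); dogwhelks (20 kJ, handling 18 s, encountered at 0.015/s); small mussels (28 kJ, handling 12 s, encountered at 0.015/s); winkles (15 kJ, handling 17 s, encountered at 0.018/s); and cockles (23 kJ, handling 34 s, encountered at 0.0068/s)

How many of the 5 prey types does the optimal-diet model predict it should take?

Profitabilities (E/h, kJ/s): small mussels 2.33, limpets 2, dogwhelks 1.11, winkles 0.882, cockles 0.676. Add prey in this order while the next type's profitability exceeds the intake rate on those already taken.
Rate on top 1: 0.3559. limpets: 2 > 0.3559 → include.
Rate on top 2: 0.3853. dogwhelks: 1.11 > 0.3853 → include.
Rate on top 3: 0.5185. winkles: 0.882 > 0.5185 → include.
Rate on top 4: 0.5811. cockles: 0.676 > 0.5811 → include.
Optimal diet: small mussels, limpets, dogwhelks, winkles, cockles — 5 of 5 types.

5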